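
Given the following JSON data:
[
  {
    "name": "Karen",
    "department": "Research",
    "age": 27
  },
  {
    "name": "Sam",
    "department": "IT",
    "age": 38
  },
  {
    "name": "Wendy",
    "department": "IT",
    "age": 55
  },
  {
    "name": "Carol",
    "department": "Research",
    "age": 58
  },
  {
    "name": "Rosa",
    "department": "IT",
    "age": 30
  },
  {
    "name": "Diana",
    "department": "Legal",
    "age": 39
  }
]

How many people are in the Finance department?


Scanning records for department = Finance
  No matches found
Count: 0

ANSWER: 0


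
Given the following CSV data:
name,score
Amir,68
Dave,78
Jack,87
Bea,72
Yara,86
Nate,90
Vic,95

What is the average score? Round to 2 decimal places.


Scores: 68, 78, 87, 72, 86, 90, 95
Sum = 576
Count = 7
Average = 576 / 7 = 82.29

ANSWER: 82.29


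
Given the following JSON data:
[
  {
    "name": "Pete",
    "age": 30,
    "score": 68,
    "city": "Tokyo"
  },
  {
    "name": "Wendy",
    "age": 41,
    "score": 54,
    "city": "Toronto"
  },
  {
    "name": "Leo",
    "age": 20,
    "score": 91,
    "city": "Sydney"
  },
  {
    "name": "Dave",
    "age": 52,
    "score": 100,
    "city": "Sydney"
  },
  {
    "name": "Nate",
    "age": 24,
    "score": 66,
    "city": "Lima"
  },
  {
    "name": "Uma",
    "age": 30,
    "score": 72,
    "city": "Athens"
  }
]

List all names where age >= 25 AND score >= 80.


Checking both conditions:
  Pete (age=30, score=68) -> no
  Wendy (age=41, score=54) -> no
  Leo (age=20, score=91) -> no
  Dave (age=52, score=100) -> YES
  Nate (age=24, score=66) -> no
  Uma (age=30, score=72) -> no


ANSWER: Dave


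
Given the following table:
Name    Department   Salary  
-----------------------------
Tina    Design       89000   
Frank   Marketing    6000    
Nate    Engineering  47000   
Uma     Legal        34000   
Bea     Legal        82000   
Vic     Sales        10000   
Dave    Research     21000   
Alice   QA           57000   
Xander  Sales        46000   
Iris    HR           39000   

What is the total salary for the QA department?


QA department members:
  Alice: 57000
Total = 57000 = 57000

ANSWER: 57000


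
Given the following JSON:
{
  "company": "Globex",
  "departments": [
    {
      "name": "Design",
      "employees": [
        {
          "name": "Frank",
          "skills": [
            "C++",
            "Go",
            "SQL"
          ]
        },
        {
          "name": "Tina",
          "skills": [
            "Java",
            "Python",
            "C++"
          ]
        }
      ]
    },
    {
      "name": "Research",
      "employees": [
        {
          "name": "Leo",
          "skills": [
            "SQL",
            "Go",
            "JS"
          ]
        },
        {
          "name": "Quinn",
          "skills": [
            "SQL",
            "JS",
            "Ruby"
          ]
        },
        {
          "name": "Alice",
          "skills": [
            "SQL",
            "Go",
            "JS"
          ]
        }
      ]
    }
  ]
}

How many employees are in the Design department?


Path: departments[0].employees
Count: 2

ANSWER: 2


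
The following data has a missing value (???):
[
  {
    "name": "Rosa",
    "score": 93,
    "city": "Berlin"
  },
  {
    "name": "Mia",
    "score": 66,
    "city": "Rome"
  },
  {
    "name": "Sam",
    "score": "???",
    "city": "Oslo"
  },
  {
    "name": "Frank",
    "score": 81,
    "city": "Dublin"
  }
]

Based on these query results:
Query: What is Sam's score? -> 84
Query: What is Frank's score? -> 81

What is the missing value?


The missing value is Sam's score
From query: Sam's score = 84

ANSWER: 84


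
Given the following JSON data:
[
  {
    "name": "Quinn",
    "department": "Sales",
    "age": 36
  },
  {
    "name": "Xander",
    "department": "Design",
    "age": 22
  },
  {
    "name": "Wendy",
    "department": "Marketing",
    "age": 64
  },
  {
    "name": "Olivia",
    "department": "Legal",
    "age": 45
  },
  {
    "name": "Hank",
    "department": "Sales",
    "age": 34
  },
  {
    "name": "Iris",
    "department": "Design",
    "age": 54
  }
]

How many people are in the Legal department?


Scanning records for department = Legal
  Record 3: Olivia
Count: 1

ANSWER: 1


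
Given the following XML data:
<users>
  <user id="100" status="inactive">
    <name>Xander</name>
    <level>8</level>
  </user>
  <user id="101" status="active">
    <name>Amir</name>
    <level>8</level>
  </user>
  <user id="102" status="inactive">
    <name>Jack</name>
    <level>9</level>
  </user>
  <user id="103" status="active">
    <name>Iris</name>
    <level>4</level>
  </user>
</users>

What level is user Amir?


Finding user: Amir
<level>8</level>

ANSWER: 8


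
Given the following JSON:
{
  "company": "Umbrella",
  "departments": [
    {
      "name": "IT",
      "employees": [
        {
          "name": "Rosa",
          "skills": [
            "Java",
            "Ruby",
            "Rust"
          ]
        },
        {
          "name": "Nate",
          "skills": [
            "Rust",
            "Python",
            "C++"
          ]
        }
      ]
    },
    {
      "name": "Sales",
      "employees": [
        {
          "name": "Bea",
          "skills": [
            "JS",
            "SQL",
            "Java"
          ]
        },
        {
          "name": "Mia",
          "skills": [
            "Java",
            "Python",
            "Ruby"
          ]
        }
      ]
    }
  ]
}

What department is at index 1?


Path: departments[1].name
Value: Sales

ANSWER: Sales


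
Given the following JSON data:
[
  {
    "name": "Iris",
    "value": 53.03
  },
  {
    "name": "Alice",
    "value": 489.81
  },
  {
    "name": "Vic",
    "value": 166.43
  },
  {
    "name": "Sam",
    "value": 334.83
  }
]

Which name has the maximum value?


Comparing values:
  Iris: 53.03
  Alice: 489.81
  Vic: 166.43
  Sam: 334.83
Maximum: Alice (489.81)

ANSWER: Alice


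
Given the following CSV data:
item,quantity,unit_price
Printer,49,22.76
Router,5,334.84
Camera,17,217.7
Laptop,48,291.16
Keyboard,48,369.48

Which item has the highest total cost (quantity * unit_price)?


Computing row totals:
  Printer: 1115.24
  Router: 1674.2
  Camera: 3700.9
  Laptop: 13975.68
  Keyboard: 17735.04
Maximum: Keyboard (17735.04)

ANSWER: Keyboard


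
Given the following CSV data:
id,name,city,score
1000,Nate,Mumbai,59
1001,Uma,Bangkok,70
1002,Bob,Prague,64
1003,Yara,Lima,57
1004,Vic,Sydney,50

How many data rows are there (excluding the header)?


Counting rows (excluding header):
Header: id,name,city,score
Data rows: 5

ANSWER: 5


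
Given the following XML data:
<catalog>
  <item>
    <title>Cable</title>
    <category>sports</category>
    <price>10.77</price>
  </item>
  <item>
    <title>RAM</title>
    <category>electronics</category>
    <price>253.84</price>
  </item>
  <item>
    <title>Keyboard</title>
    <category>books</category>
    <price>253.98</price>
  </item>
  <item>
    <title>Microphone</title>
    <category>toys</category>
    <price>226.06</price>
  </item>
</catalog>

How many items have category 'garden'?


Scanning <item> elements for <category>garden</category>:
Count: 0

ANSWER: 0


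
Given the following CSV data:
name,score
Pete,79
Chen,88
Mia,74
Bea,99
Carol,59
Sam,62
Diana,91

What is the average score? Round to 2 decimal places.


Scores: 79, 88, 74, 99, 59, 62, 91
Sum = 552
Count = 7
Average = 552 / 7 = 78.86

ANSWER: 78.86


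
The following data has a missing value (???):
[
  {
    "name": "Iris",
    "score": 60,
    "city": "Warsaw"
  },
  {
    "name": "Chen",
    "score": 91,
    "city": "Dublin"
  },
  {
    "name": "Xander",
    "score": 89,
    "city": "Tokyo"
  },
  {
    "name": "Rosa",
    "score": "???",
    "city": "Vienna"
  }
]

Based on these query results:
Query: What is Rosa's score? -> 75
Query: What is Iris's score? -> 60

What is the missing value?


The missing value is Rosa's score
From query: Rosa's score = 75

ANSWER: 75


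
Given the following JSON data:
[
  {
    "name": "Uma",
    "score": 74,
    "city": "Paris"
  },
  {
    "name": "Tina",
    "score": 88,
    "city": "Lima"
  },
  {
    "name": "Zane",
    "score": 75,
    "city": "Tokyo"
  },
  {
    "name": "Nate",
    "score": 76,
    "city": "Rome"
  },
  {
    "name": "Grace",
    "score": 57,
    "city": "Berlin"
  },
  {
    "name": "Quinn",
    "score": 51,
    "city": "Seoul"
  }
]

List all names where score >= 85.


Filtering records where score >= 85:
  Uma (score=74) -> no
  Tina (score=88) -> YES
  Zane (score=75) -> no
  Nate (score=76) -> no
  Grace (score=57) -> no
  Quinn (score=51) -> no


ANSWER: Tina


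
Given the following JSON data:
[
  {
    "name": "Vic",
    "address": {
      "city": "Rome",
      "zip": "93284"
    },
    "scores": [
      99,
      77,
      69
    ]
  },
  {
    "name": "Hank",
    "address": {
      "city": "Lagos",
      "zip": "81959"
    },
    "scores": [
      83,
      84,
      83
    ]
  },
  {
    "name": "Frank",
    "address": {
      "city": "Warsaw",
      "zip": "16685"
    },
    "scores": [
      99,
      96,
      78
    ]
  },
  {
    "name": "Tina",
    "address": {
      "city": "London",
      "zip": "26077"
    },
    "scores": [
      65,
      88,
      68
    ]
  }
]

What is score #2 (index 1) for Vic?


Path: records[0].scores[1]
Value: 77

ANSWER: 77


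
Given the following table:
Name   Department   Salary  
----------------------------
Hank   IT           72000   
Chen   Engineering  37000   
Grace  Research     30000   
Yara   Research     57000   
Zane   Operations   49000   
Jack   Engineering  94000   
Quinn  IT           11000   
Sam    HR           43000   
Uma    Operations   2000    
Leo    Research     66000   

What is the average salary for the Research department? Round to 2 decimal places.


Research department members:
  Grace: 30000
  Yara: 57000
  Leo: 66000
Sum = 153000
Count = 3
Average = 153000 / 3 = 51000.00

ANSWER: 51000.00


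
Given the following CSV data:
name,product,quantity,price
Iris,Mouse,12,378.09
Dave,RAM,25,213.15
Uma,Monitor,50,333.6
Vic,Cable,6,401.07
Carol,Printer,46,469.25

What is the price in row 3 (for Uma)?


Row 3: Uma
Column 'price' = 333.6

ANSWER: 333.6


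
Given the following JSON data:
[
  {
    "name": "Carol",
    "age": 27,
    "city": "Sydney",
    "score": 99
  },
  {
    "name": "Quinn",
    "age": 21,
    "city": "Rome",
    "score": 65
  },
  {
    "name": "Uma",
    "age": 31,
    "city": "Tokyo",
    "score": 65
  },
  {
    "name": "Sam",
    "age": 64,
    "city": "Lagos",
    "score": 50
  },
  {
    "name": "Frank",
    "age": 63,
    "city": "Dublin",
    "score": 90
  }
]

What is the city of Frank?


Looking up record where name = Frank
Record index: 4
Field 'city' = Dublin

ANSWER: Dublin


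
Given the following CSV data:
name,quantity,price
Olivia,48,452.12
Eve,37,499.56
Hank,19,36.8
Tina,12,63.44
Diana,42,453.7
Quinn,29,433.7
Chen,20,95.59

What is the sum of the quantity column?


Values in 'quantity' column:
  Row 1: 48
  Row 2: 37
  Row 3: 19
  Row 4: 12
  Row 5: 42
  Row 6: 29
  Row 7: 20
Sum = 48 + 37 + 19 + 12 + 42 + 29 + 20 = 207

ANSWER: 207


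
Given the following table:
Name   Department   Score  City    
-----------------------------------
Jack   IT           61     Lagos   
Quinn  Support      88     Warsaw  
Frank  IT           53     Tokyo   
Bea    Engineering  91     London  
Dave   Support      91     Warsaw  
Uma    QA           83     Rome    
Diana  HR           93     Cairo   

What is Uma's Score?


Row 6: Uma
Score = 83

ANSWER: 83


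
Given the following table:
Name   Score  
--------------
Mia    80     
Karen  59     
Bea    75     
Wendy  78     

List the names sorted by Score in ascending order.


Sorting by Score (ascending):
  Karen: 59
  Bea: 75
  Wendy: 78
  Mia: 80


ANSWER: Karen, Bea, Wendy, Mia


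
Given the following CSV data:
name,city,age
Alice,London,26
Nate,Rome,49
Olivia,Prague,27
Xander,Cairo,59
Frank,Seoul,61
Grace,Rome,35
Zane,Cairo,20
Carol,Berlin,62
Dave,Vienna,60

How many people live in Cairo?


Scanning city column for 'Cairo':
  Row 4: Xander -> MATCH
  Row 7: Zane -> MATCH
Total matches: 2

ANSWER: 2


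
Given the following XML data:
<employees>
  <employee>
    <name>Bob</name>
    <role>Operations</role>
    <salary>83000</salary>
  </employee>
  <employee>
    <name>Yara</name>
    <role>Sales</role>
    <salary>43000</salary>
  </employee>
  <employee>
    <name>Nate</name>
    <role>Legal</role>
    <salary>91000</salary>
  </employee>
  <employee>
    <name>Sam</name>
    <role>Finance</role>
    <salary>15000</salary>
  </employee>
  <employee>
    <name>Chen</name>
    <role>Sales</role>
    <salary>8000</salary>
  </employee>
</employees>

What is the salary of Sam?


Searching for <employee> with <name>Sam</name>
Found at position 4
<salary>15000</salary>

ANSWER: 15000


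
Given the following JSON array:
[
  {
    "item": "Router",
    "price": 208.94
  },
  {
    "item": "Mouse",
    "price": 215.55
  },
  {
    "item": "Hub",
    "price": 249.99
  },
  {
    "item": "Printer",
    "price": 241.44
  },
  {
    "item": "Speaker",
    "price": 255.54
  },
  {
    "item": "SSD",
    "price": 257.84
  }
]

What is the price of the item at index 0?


Array index 0 -> Router
price = 208.94

ANSWER: 208.94


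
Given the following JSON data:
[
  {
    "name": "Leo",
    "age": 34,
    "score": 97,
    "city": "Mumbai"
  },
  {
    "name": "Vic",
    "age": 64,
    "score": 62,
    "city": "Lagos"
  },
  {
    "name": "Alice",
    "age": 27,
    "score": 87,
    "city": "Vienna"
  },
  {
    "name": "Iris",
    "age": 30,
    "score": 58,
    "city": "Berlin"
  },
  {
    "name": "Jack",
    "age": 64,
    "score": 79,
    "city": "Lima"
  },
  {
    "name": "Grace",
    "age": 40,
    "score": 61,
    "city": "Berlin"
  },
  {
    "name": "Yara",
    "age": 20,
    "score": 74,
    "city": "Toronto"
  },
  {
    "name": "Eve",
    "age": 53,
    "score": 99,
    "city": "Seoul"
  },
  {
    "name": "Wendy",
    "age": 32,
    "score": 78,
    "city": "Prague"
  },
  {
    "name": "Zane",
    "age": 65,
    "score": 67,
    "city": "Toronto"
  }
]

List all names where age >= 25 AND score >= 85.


Checking both conditions:
  Leo (age=34, score=97) -> YES
  Vic (age=64, score=62) -> no
  Alice (age=27, score=87) -> YES
  Iris (age=30, score=58) -> no
  Jack (age=64, score=79) -> no
  Grace (age=40, score=61) -> no
  Yara (age=20, score=74) -> no
  Eve (age=53, score=99) -> YES
  Wendy (age=32, score=78) -> no
  Zane (age=65, score=67) -> no


ANSWER: Leo, Alice, Eve


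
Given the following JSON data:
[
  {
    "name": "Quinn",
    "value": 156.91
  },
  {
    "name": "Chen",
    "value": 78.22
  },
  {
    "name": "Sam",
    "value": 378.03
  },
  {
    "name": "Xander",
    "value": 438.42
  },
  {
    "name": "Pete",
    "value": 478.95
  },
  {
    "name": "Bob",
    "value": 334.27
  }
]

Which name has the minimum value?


Comparing values:
  Quinn: 156.91
  Chen: 78.22
  Sam: 378.03
  Xander: 438.42
  Pete: 478.95
  Bob: 334.27
Minimum: Chen (78.22)

ANSWER: Chen


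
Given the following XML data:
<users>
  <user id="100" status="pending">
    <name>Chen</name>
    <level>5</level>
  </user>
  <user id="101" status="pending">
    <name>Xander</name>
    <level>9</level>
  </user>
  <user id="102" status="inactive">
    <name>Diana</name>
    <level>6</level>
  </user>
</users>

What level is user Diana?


Finding user: Diana
<level>6</level>

ANSWER: 6


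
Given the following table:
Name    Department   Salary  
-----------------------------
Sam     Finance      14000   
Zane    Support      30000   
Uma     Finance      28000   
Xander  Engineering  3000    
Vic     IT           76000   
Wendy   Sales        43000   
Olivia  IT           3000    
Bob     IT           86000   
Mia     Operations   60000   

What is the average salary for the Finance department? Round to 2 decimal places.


Finance department members:
  Sam: 14000
  Uma: 28000
Sum = 42000
Count = 2
Average = 42000 / 2 = 21000.00

ANSWER: 21000.00


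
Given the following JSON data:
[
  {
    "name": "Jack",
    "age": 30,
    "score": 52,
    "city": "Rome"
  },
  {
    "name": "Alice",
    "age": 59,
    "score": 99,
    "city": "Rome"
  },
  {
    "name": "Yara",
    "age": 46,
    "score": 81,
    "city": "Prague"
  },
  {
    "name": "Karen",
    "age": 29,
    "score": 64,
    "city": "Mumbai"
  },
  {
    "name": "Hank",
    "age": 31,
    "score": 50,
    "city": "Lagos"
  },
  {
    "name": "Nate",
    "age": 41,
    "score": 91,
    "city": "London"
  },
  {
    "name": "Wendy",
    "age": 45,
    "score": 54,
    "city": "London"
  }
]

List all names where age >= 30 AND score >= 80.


Checking both conditions:
  Jack (age=30, score=52) -> no
  Alice (age=59, score=99) -> YES
  Yara (age=46, score=81) -> YES
  Karen (age=29, score=64) -> no
  Hank (age=31, score=50) -> no
  Nate (age=41, score=91) -> YES
  Wendy (age=45, score=54) -> no


ANSWER: Alice, Yara, Nate


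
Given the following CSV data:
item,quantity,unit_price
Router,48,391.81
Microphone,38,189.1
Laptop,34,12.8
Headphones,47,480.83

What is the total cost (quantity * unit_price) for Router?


Row: Router
quantity = 48
unit_price = 391.81
total = 48 * 391.81 = 18806.88

ANSWER: 18806.88


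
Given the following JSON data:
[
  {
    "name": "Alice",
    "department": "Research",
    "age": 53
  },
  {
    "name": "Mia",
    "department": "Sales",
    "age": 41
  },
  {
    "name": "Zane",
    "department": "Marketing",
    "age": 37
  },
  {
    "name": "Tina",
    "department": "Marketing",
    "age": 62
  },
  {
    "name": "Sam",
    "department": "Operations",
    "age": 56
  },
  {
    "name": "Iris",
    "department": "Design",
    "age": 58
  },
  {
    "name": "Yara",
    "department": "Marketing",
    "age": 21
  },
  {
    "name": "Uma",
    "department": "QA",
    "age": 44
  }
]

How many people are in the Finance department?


Scanning records for department = Finance
  No matches found
Count: 0

ANSWER: 0


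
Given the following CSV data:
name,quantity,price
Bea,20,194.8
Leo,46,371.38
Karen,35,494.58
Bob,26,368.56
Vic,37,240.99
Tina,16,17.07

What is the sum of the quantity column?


Values in 'quantity' column:
  Row 1: 20
  Row 2: 46
  Row 3: 35
  Row 4: 26
  Row 5: 37
  Row 6: 16
Sum = 20 + 46 + 35 + 26 + 37 + 16 = 180

ANSWER: 180


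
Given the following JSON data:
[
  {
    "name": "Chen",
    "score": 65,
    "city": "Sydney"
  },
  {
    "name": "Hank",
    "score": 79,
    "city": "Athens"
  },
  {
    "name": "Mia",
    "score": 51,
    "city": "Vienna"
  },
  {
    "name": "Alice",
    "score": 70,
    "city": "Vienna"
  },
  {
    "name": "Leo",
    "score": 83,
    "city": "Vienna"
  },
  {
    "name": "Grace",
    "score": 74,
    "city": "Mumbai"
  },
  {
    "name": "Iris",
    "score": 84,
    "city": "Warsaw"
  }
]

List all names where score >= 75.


Filtering records where score >= 75:
  Chen (score=65) -> no
  Hank (score=79) -> YES
  Mia (score=51) -> no
  Alice (score=70) -> no
  Leo (score=83) -> YES
  Grace (score=74) -> no
  Iris (score=84) -> YES


ANSWER: Hank, Leo, Iris


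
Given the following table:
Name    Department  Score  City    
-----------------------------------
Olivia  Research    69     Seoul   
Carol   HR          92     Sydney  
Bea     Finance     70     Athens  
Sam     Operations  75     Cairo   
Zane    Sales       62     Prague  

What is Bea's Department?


Row 3: Bea
Department = Finance

ANSWER: Finance


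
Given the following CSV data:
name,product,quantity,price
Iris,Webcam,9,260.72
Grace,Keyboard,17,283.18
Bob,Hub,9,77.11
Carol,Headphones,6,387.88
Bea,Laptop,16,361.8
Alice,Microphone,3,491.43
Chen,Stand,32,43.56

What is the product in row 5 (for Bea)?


Row 5: Bea
Column 'product' = Laptop

ANSWER: Laptop


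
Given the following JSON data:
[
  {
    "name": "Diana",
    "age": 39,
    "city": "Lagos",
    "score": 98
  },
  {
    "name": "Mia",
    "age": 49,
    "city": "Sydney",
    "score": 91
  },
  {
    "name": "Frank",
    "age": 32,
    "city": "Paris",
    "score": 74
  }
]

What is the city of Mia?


Looking up record where name = Mia
Record index: 1
Field 'city' = Sydney

ANSWER: Sydney


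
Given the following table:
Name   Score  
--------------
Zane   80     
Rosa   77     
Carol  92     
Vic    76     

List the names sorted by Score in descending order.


Sorting by Score (descending):
  Carol: 92
  Zane: 80
  Rosa: 77
  Vic: 76


ANSWER: Carol, Zane, Rosa, Vic


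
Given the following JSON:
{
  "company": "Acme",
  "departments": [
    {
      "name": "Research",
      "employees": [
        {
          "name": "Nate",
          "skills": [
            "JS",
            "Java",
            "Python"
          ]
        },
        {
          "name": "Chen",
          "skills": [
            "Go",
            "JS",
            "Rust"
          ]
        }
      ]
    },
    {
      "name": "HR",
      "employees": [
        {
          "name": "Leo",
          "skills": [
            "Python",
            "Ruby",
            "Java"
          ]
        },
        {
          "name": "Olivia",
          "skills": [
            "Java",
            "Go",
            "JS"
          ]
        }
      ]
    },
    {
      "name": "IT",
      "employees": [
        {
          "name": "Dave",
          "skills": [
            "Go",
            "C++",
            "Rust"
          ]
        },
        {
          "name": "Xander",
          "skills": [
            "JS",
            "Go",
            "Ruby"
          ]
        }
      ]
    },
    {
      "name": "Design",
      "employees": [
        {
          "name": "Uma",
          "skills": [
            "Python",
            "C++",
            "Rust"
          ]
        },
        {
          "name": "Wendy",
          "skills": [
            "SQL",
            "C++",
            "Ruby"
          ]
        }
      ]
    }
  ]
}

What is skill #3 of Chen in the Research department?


Path: departments[0].employees[1].skills[2]
Value: Rust

ANSWER: Rust


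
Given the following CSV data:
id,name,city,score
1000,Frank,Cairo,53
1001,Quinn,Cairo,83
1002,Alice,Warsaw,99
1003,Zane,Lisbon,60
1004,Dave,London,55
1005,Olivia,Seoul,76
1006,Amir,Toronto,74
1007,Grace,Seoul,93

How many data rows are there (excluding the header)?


Counting rows (excluding header):
Header: id,name,city,score
Data rows: 8

ANSWER: 8


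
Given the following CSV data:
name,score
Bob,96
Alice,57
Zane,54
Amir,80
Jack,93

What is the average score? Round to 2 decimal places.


Scores: 96, 57, 54, 80, 93
Sum = 380
Count = 5
Average = 380 / 5 = 76.00

ANSWER: 76.00


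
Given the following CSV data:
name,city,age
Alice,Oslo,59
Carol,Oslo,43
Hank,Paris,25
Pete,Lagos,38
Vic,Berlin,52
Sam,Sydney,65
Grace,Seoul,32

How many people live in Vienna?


Scanning city column for 'Vienna':
Total matches: 0

ANSWER: 0


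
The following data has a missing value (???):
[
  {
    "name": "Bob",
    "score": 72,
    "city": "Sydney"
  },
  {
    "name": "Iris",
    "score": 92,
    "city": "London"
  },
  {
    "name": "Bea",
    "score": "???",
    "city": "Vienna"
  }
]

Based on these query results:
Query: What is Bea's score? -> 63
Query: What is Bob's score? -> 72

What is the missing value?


The missing value is Bea's score
From query: Bea's score = 63

ANSWER: 63


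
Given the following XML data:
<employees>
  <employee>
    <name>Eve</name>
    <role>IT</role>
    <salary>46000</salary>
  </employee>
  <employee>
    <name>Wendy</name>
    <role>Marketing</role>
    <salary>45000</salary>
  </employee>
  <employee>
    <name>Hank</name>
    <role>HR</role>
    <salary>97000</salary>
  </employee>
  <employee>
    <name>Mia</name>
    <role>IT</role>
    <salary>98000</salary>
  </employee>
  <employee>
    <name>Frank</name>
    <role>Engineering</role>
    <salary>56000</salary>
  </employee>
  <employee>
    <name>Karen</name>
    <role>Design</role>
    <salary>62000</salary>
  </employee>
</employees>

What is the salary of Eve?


Searching for <employee> with <name>Eve</name>
Found at position 1
<salary>46000</salary>

ANSWER: 46000


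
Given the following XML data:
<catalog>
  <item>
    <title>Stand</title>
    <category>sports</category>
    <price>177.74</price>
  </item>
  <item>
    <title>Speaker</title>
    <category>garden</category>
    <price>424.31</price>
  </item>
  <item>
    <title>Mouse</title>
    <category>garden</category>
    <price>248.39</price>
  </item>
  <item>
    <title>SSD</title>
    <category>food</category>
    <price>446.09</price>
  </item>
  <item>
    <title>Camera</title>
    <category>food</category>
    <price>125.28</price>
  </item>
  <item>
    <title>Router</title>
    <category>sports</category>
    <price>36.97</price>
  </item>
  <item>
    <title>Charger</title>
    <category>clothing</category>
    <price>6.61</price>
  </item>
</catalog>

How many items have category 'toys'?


Scanning <item> elements for <category>toys</category>:
Count: 0

ANSWER: 0


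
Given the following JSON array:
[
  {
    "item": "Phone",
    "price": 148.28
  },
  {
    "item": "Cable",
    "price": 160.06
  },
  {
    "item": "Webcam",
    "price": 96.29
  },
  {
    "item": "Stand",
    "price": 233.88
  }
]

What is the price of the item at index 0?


Array index 0 -> Phone
price = 148.28

ANSWER: 148.28


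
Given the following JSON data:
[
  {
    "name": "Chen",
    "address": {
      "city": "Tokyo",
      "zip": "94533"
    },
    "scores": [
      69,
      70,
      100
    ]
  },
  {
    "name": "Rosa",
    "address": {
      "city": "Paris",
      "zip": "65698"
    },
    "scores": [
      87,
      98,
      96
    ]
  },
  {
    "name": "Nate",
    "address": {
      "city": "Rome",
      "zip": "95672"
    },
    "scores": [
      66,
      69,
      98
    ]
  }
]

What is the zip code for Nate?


Path: records[2].address.zip
Value: 95672

ANSWER: 95672


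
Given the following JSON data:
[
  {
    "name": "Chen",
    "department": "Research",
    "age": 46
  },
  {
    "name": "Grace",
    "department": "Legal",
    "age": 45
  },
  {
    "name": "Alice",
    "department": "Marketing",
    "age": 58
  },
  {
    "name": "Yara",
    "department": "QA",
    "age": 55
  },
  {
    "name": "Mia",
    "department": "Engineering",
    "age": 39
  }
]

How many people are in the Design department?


Scanning records for department = Design
  No matches found
Count: 0

ANSWER: 0


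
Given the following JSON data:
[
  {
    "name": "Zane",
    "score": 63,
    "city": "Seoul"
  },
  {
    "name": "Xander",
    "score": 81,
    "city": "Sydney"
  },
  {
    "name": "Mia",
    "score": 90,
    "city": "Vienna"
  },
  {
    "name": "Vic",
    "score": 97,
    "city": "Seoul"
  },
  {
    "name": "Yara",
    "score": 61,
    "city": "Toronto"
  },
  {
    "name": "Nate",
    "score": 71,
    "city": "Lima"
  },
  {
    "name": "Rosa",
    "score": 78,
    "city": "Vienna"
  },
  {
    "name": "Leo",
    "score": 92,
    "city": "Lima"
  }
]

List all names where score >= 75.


Filtering records where score >= 75:
  Zane (score=63) -> no
  Xander (score=81) -> YES
  Mia (score=90) -> YES
  Vic (score=97) -> YES
  Yara (score=61) -> no
  Nate (score=71) -> no
  Rosa (score=78) -> YES
  Leo (score=92) -> YES


ANSWER: Xander, Mia, Vic, Rosa, Leo


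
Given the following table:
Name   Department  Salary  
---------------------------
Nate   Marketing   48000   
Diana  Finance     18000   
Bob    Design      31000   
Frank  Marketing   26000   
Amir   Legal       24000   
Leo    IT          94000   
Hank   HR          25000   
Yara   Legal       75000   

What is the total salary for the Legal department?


Legal department members:
  Amir: 24000
  Yara: 75000
Total = 24000 + 75000 = 99000

ANSWER: 99000


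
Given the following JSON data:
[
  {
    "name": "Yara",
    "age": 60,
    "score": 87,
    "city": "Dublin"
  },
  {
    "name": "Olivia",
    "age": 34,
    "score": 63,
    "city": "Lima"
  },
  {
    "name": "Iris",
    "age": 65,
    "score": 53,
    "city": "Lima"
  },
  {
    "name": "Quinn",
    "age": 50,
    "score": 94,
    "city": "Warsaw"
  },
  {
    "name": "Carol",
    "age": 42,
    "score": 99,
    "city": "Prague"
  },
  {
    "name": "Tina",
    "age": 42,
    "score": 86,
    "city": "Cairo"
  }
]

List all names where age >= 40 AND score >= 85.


Checking both conditions:
  Yara (age=60, score=87) -> YES
  Olivia (age=34, score=63) -> no
  Iris (age=65, score=53) -> no
  Quinn (age=50, score=94) -> YES
  Carol (age=42, score=99) -> YES
  Tina (age=42, score=86) -> YES


ANSWER: Yara, Quinn, Carol, Tina


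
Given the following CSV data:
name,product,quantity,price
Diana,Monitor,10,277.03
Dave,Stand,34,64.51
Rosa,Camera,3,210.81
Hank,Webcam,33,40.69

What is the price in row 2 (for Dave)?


Row 2: Dave
Column 'price' = 64.51

ANSWER: 64.51


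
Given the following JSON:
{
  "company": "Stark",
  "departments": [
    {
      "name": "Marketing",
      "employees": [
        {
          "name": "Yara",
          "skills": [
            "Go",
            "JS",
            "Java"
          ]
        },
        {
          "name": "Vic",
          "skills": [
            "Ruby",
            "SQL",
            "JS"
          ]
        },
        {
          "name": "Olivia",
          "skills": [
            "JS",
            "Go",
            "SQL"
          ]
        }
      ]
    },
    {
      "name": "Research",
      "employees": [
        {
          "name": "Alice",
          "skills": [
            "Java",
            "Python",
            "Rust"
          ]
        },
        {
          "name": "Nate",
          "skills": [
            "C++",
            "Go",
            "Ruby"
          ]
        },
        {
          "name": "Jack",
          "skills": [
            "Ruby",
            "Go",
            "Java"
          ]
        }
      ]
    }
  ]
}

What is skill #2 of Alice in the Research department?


Path: departments[1].employees[0].skills[1]
Value: Python

ANSWER: Python


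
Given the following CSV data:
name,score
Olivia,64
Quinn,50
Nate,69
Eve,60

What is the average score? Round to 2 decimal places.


Scores: 64, 50, 69, 60
Sum = 243
Count = 4
Average = 243 / 4 = 60.75

ANSWER: 60.75


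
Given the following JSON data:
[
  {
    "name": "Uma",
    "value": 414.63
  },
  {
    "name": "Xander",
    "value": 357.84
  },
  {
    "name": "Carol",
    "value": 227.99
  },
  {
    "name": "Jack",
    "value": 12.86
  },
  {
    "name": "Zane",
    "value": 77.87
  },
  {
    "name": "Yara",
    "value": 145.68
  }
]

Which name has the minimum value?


Comparing values:
  Uma: 414.63
  Xander: 357.84
  Carol: 227.99
  Jack: 12.86
  Zane: 77.87
  Yara: 145.68
Minimum: Jack (12.86)

ANSWER: Jack


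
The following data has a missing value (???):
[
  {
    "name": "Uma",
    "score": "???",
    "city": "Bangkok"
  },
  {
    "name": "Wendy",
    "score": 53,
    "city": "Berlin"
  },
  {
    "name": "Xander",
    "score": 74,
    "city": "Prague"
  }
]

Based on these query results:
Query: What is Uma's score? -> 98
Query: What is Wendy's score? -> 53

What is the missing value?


The missing value is Uma's score
From query: Uma's score = 98

ANSWER: 98


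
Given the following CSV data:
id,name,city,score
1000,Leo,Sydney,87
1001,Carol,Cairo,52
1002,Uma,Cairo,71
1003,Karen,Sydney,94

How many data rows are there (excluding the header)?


Counting rows (excluding header):
Header: id,name,city,score
Data rows: 4

ANSWER: 4


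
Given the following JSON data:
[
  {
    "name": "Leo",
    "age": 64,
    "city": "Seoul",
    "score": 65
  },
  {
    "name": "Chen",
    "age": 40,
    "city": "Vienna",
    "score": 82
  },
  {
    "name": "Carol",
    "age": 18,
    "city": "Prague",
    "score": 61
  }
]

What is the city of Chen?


Looking up record where name = Chen
Record index: 1
Field 'city' = Vienna

ANSWER: Vienna


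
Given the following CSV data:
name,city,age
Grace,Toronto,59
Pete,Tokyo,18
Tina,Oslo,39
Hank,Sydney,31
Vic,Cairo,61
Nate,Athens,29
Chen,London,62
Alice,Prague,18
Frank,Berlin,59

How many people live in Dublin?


Scanning city column for 'Dublin':
Total matches: 0

ANSWER: 0


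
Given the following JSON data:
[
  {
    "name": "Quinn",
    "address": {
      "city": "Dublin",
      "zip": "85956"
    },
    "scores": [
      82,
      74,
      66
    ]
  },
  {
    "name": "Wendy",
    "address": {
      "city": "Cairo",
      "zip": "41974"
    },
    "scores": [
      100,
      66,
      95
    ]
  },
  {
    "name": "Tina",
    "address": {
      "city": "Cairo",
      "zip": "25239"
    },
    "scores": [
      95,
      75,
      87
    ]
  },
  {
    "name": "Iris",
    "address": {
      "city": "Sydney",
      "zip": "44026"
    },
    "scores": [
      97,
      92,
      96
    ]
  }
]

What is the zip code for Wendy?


Path: records[1].address.zip
Value: 41974

ANSWER: 41974


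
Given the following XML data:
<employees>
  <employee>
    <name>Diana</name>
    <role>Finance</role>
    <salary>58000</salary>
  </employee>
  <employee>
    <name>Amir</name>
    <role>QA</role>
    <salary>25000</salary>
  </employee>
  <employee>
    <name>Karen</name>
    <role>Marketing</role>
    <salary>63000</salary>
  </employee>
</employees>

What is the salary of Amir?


Searching for <employee> with <name>Amir</name>
Found at position 2
<salary>25000</salary>

ANSWER: 25000


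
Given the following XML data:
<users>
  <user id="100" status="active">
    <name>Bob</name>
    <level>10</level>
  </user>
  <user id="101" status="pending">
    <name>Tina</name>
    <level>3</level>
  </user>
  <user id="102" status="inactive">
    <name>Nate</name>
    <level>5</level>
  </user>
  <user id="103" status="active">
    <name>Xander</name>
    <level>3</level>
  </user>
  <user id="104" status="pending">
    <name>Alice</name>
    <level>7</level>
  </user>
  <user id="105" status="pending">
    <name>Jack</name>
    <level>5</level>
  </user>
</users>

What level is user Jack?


Finding user: Jack
<level>5</level>

ANSWER: 5


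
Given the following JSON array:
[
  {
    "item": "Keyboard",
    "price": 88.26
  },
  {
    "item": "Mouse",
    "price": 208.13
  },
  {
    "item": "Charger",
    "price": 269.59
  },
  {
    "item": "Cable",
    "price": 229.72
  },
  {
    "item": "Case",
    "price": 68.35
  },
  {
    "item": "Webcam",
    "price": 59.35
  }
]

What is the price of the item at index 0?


Array index 0 -> Keyboard
price = 88.26

ANSWER: 88.26


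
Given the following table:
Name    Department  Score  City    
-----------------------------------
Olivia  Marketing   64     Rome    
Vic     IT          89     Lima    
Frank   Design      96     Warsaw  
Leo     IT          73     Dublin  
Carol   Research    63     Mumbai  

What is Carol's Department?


Row 5: Carol
Department = Research

ANSWER: Research


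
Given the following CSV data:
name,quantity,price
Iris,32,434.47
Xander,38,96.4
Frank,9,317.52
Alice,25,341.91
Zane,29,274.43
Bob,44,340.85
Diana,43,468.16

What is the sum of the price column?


Values in 'price' column:
  Row 1: 434.47
  Row 2: 96.4
  Row 3: 317.52
  Row 4: 341.91
  Row 5: 274.43
  Row 6: 340.85
  Row 7: 468.16
Sum = 434.47 + 96.4 + 317.52 + 341.91 + 274.43 + 340.85 + 468.16 = 2273.74

ANSWER: 2273.74


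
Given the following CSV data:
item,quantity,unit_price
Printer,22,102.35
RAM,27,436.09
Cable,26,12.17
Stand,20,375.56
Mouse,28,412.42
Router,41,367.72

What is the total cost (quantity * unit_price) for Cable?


Row: Cable
quantity = 26
unit_price = 12.17
total = 26 * 12.17 = 316.42

ANSWER: 316.42


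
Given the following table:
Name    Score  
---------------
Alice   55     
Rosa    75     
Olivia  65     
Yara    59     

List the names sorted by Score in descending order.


Sorting by Score (descending):
  Rosa: 75
  Olivia: 65
  Yara: 59
  Alice: 55


ANSWER: Rosa, Olivia, Yara, Alice


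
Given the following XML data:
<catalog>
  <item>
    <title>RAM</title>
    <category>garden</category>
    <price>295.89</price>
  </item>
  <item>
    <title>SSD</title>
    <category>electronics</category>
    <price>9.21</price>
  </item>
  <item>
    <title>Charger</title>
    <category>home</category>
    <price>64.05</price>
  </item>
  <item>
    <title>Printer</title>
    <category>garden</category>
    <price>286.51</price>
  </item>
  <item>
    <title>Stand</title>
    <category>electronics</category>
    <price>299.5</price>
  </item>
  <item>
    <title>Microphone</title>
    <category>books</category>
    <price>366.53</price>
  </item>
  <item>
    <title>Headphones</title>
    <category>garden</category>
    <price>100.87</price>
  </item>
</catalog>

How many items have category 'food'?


Scanning <item> elements for <category>food</category>:
Count: 0

ANSWER: 0


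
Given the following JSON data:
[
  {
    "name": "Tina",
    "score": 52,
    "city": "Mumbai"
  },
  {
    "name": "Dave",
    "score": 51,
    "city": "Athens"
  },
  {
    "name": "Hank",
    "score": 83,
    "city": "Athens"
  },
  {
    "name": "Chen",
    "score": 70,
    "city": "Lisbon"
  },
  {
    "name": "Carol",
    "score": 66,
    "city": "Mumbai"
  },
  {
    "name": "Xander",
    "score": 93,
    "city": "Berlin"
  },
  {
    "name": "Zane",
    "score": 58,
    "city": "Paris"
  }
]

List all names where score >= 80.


Filtering records where score >= 80:
  Tina (score=52) -> no
  Dave (score=51) -> no
  Hank (score=83) -> YES
  Chen (score=70) -> no
  Carol (score=66) -> no
  Xander (score=93) -> YES
  Zane (score=58) -> no


ANSWER: Hank, Xander


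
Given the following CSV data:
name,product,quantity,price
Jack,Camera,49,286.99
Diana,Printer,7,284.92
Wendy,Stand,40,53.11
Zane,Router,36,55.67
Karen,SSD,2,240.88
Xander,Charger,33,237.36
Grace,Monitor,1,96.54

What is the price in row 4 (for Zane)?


Row 4: Zane
Column 'price' = 55.67

ANSWER: 55.67


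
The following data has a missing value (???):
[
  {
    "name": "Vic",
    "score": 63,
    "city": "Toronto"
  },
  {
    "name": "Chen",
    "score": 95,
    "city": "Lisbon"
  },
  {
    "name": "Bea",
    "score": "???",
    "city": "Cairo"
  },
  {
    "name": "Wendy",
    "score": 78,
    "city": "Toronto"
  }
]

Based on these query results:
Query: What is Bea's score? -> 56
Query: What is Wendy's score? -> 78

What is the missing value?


The missing value is Bea's score
From query: Bea's score = 56

ANSWER: 56


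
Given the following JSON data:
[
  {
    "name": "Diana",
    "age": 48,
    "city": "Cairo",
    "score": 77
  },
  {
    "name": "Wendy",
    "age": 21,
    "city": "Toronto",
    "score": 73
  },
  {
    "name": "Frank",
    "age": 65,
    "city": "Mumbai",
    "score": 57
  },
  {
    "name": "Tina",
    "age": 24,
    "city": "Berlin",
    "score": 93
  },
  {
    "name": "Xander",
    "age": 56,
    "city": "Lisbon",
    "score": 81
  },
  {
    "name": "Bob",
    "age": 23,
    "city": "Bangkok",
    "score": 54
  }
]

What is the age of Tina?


Looking up record where name = Tina
Record index: 3
Field 'age' = 24

ANSWER: 24


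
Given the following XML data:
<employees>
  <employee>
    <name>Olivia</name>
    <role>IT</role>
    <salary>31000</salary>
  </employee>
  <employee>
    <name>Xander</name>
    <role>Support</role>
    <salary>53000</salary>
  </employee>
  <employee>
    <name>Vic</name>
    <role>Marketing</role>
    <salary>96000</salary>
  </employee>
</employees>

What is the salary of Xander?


Searching for <employee> with <name>Xander</name>
Found at position 2
<salary>53000</salary>

ANSWER: 53000


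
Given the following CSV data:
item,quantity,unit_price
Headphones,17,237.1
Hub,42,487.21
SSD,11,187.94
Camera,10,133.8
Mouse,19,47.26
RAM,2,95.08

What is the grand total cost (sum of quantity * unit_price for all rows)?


Computing row totals:
  Headphones: 17 * 237.1 = 4030.7
  Hub: 42 * 487.21 = 20462.82
  SSD: 11 * 187.94 = 2067.34
  Camera: 10 * 133.8 = 1338.0
  Mouse: 19 * 47.26 = 897.94
  RAM: 2 * 95.08 = 190.16
Grand total = 4030.7 + 20462.82 + 2067.34 + 1338.0 + 897.94 + 190.16 = 28986.96

ANSWER: 28986.96
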